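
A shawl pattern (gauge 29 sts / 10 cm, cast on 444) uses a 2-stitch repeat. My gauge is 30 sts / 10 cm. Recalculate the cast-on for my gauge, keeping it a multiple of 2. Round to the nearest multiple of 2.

Cast on 460 stitches.

444 × 30 / 29 = 459.31.
Nearest multiple of 2: 460.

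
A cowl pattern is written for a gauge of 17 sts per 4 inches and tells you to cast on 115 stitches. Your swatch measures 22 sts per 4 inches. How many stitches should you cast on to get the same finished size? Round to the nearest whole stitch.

Scale factor = 22 / 17 = 1.294.
115 × 22 / 17 = 148.82 sts.
→ 149 sts.

CO 149 sts.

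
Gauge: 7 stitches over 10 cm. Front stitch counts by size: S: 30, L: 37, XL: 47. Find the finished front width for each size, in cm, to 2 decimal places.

7/10 = 0.7 sts per cm.
S: 30 / 0.7 = 42.857 → 42.86 cm.
L: 37 / 0.7 = 52.857 → 52.86 cm.
XL: 47 / 0.7 = 67.143 → 67.14 cm.

S 42.86 cm; L 52.86 cm; XL 67.14 cm.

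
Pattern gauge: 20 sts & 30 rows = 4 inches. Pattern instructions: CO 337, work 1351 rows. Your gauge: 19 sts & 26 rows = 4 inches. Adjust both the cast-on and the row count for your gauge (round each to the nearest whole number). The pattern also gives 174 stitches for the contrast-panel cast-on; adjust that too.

Cast on 320 stitches; work 1171 rows; contrast-panel cast-on 165 stitches.

Stitches: 337 × 19/20 = 320.15 → 320.
Rows: 1351 × 26/30 = 1170.87 → 1171.
contrast-panel cast-on: 174 × 19/20 = 165.30 → 165.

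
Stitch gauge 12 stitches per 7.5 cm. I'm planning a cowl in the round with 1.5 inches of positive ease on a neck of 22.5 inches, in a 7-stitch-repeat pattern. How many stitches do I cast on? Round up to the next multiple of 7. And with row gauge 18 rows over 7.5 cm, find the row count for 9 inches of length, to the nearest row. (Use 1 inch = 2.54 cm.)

Finished = 22.5 + 1.5 = 24 inches.
24 inches × 2.54 = 60.96 cm.
12/7.5 = 1.6 sts per cm; 60.96 × 1.6 = 97.54 sts.
Next multiple of 7 → 98.
9 inches = 22.86 cm; × 2.4 = 54.86 → 55 rows.

Cast on 98 stitches; work 55 rows.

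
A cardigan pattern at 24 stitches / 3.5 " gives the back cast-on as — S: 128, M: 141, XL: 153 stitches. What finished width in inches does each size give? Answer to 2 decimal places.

24/3.5 = 6.857 sts per in.
S: 128 / 6.857 = 18.667 → 18.67 in.
M: 141 / 6.857 = 20.562 → 20.56 in.
XL: 153 / 6.857 = 22.312 → 22.31 in.

S 18.67 inches; M 20.56 inches; XL 22.31 inches.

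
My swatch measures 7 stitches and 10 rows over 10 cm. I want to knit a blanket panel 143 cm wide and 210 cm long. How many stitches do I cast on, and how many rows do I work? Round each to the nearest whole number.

Stitch gauge = 7/10 = 0.7 sts/cm; 143 × 0.7 = 100.10 → 100 sts.
Row gauge = 10/10 = 1 rows/cm; 210 × 1 = 210.00 → 210 rows.

Cast on 100 stitches and work 210 rows.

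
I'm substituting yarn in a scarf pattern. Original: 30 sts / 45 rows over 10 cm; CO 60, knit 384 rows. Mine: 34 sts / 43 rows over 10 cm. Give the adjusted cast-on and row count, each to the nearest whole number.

Cast on 68 stitches; work 367 rows.

Stitches: 60 × 34/30 = 68.00 → 68.
Rows: 384 × 43/45 = 366.93 → 367.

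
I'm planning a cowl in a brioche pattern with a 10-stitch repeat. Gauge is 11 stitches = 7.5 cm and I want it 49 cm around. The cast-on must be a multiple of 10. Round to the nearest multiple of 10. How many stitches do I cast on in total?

11 / 7.5 = 1.467 sts per cm.
49 × 1.467 = 71.87 sts.
Nearest multiple of 10: 70.

70 stitches.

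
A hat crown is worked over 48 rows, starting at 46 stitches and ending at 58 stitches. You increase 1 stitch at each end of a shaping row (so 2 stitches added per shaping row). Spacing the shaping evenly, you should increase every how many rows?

Stitches to add: |58 − 46| = 12.
Shaping rows needed: 12 / 2 = 6.
48 rows / 6 = every 8 rows.

Increase every 8th row.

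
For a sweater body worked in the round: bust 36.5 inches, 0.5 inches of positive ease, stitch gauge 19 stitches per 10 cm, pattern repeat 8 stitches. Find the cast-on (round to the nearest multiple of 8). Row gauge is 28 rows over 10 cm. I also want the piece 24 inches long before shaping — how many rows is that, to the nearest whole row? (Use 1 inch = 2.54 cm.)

Finished = 36.5 + 0.5 = 37 inches.
37 inches × 2.54 = 93.98 cm.
19/10 = 1.9 sts per cm; 93.98 × 1.9 = 178.56 sts.
Nearest multiple of 8 → 176.
24 inches = 60.96 cm; × 2.8 = 170.69 → 171 rows.

Cast on 176 stitches; work 171 rows.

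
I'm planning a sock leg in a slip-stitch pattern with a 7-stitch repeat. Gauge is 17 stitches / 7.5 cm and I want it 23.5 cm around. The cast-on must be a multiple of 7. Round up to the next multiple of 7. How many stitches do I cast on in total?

17 / 7.5 = 2.267 sts per cm.
23.5 × 2.267 = 53.27 sts.
Next multiple of 7: 56.

56 stitches.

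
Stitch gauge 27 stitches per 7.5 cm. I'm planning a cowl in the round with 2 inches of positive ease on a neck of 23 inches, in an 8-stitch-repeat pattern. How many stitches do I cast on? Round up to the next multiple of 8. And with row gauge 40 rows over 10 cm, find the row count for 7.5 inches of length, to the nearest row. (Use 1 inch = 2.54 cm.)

Finished = 23 + 2 = 25 inches.
25 inches × 2.54 = 63.50 cm.
27/7.5 = 3.6 sts per cm; 63.50 × 3.6 = 228.60 sts.
Next multiple of 8 → 232.
7.5 inches = 19.05 cm; × 4 = 76.20 → 76 rows.

Cast on 232 stitches; work 76 rows.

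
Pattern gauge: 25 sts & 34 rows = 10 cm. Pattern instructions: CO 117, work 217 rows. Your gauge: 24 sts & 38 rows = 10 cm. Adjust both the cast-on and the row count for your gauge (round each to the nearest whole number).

Cast on 112 stitches; work 243 rows.

Stitches: 117 × 24/25 = 112.32 → 112.
Rows: 217 × 38/34 = 242.53 → 243.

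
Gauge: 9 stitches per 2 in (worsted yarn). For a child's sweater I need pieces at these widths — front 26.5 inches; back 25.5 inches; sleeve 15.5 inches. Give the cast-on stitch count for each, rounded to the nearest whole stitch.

Rate = 9/2 = 4.5 sts per in.
front: 26.5 × 4.5 = 119.25 → 119.
back: 25.5 × 4.5 = 114.75 → 115.
sleeve: 15.5 × 4.5 = 69.75 → 70.

front 119; back 115; sleeve 70.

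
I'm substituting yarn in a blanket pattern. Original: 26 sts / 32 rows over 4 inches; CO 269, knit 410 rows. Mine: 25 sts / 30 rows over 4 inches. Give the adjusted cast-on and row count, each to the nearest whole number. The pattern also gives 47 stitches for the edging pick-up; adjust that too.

Cast on 259 stitches; work 384 rows; edging pick-up 45 stitches.

Stitches: 269 × 25/26 = 258.65 → 259.
Rows: 410 × 30/32 = 384.38 → 384.
edging pick-up: 47 × 25/26 = 45.19 → 45.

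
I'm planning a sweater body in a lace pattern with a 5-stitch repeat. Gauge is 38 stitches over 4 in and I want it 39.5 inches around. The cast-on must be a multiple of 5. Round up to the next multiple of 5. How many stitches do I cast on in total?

38 / 4 = 9.5 sts per inch.
39.5 × 9.5 = 375.25 sts.
Next multiple of 5: 380.

Cast on 380 stitches.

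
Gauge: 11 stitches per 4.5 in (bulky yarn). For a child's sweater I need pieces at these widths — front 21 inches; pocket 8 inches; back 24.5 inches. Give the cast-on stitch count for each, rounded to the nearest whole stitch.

Rate = 11/4.5 = 2.444 sts per in.
front: 21 × 2.444 = 51.33 → 51.
pocket: 8 × 2.444 = 19.56 → 20.
back: 24.5 × 2.444 = 59.89 → 60.

front 51; pocket 20; back 60.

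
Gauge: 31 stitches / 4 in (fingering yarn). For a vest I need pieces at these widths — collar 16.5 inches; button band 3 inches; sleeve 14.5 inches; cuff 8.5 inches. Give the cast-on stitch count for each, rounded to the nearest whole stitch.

Rate = 31/4 = 7.75 sts per in.
collar: 16.5 × 7.75 = 127.88 → 128.
button band: 3 × 7.75 = 23.25 → 23.
sleeve: 14.5 × 7.75 = 112.38 → 112.
cuff: 8.5 × 7.75 = 65.88 → 66.

collar 128; button band 23; sleeve 112; cuff 66.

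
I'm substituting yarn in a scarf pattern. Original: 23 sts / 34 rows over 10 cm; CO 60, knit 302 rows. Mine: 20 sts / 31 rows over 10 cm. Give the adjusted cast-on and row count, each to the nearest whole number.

Stitches: 60 × 20/23 = 52.17 → 52.
Rows: 302 × 31/34 = 275.35 → 275.

Cast on 52 stitches; work 275 rows.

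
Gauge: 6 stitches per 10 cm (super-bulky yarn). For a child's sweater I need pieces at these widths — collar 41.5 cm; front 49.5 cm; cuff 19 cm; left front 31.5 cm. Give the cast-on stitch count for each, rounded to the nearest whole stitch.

collar 25; front 30; cuff 11; left front 19.

Rate = 6/10 = 0.6 sts per cm.
collar: 41.5 × 0.6 = 24.90 → 25.
front: 49.5 × 0.6 = 29.70 → 30.
cuff: 19 × 0.6 = 11.40 → 11.
left front: 31.5 × 0.6 = 18.90 → 19.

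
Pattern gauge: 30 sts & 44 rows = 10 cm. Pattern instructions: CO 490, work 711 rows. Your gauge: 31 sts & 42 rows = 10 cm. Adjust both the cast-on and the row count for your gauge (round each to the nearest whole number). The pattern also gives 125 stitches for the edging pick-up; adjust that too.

Stitches: 490 × 31/30 = 506.33 → 506.
Rows: 711 × 42/44 = 678.68 → 679.
edging pick-up: 125 × 31/30 = 129.17 → 129.

Cast on 506 stitches; work 679 rows; edging pick-up 129 stitches.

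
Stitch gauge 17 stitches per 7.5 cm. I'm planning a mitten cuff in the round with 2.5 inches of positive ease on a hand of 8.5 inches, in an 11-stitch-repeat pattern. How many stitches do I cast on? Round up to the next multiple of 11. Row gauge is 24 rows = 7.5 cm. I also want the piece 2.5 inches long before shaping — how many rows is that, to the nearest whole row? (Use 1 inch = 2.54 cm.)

Cast on 66 stitches; work 20 rows.

Finished = 8.5 + 2.5 = 11 inches.
11 inches × 2.54 = 27.94 cm.
17/7.5 = 2.267 sts per cm; 27.94 × 2.267 = 63.33 sts.
Next multiple of 11 → 66.
2.5 inches = 6.35 cm; × 3.2 = 20.32 → 20 rows.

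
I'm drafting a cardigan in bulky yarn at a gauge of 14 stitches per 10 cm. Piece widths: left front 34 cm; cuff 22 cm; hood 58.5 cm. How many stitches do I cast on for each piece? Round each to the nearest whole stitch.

left front 48; cuff 31; hood 82.

Rate = 14/10 = 1.4 sts per cm.
left front: 34 × 1.4 = 47.60 → 48.
cuff: 22 × 1.4 = 30.80 → 31.
hood: 58.5 × 1.4 = 81.90 → 82.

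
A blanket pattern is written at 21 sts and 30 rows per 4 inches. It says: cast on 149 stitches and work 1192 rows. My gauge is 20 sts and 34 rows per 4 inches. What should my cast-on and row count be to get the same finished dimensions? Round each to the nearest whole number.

Stitches: 149 × 20/21 = 141.90 → 142.
Rows: 1192 × 34/30 = 1350.93 → 1351.

Cast on 142 stitches; work 1351 rows.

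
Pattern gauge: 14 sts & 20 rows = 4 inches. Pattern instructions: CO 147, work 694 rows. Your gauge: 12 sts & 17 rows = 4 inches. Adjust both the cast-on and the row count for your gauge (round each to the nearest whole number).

Cast on 126 stitches; work 590 rows.

Stitches: 147 × 12/14 = 126.00 → 126.
Rows: 694 × 17/20 = 589.90 → 590.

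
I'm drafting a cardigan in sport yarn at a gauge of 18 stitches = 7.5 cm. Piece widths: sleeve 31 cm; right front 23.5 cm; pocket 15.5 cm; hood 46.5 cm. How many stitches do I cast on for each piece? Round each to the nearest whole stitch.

sleeve 74; right front 56; pocket 37; hood 112.

Rate = 18/7.5 = 2.4 sts per cm.
sleeve: 31 × 2.4 = 74.40 → 74.
right front: 23.5 × 2.4 = 56.40 → 56.
pocket: 15.5 × 2.4 = 37.20 → 37.
hood: 46.5 × 2.4 = 111.60 → 112.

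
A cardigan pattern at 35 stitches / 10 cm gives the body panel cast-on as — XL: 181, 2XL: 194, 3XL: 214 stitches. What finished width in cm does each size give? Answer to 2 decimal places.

XL 51.71 cm; 2XL 55.43 cm; 3XL 61.14 cm.

35/10 = 3.5 sts per cm.
XL: 181 / 3.5 = 51.714 → 51.71 cm.
2XL: 194 / 3.5 = 55.429 → 55.43 cm.
3XL: 214 / 3.5 = 61.143 → 61.14 cm.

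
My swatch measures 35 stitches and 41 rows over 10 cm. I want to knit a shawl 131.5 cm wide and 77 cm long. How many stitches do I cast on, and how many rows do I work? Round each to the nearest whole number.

Stitch gauge = 35/10 = 3.5 sts/cm; 131.5 × 3.5 = 460.25 → 460 sts.
Row gauge = 41/10 = 4.1 rows/cm; 77 × 4.1 = 315.70 → 316 rows.

Cast on 460 stitches and work 316 rows.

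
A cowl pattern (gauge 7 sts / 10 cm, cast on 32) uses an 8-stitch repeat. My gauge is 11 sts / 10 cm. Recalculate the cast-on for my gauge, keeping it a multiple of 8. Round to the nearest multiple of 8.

32 × 11 / 7 = 50.29.
Nearest multiple of 8: 48.

48 stitches.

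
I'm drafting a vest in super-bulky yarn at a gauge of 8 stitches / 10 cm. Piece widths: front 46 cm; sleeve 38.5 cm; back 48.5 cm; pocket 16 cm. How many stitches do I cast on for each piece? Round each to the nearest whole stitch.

front 37; sleeve 31; back 39; pocket 13.

Rate = 8/10 = 0.8 sts per cm.
front: 46 × 0.8 = 36.80 → 37.
sleeve: 38.5 × 0.8 = 30.80 → 31.
back: 48.5 × 0.8 = 38.80 → 39.
pocket: 16 × 0.8 = 12.80 → 13.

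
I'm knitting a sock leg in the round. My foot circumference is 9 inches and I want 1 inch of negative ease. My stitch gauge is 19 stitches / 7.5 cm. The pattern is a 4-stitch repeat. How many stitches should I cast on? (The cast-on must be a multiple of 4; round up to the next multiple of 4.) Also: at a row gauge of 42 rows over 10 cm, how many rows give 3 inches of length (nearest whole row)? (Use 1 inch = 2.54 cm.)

Cast on 52 stitches; work 32 rows.

Finished = 9 − 1 = 8 inches.
8 inches × 2.54 = 20.32 cm.
19/7.5 = 2.533 sts per cm; 20.32 × 2.533 = 51.48 sts.
Next multiple of 4 → 52.
3 inches = 7.62 cm; × 4.2 = 32.00 → 32 rows.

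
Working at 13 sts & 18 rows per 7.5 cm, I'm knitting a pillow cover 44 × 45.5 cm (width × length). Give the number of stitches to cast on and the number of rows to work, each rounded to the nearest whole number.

Stitch gauge = 13/7.5 = 1.733 sts/cm; 44 × 1.733 = 76.27 → 76 sts.
Row gauge = 18/7.5 = 2.4 rows/cm; 45.5 × 2.4 = 109.20 → 109 rows.

Cast on 76 stitches and work 109 rows.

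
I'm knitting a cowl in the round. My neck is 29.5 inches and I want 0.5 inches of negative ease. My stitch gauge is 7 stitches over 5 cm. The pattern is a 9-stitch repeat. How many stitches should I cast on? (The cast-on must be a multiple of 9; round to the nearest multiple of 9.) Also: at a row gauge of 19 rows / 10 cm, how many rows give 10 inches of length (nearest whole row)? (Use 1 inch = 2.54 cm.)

Finished = 29.5 − 0.5 = 29 inches.
29 inches × 2.54 = 73.66 cm.
7/5 = 1.4 sts per cm; 73.66 × 1.4 = 103.12 sts.
Nearest multiple of 9 → 99.
10 inches = 25.40 cm; × 1.9 = 48.26 → 48 rows.

Cast on 99 stitches; work 48 rows.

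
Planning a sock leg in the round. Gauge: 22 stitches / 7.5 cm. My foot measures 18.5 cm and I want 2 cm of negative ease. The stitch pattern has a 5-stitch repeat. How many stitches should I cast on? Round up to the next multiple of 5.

Finished = 18.5 − 2 = 16.5 cm.
22 / 7.5 = 2.933 sts/cm.
16.5 × 2.933 = 48.40 sts.
Next multiple of 5: 50.

Cast on 50 stitches.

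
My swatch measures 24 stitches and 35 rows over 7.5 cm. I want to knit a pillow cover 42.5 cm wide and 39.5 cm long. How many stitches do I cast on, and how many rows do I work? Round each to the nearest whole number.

Stitch gauge = 24/7.5 = 3.2 sts/cm; 42.5 × 3.2 = 136.00 → 136 sts.
Row gauge = 35/7.5 = 4.667 rows/cm; 39.5 × 4.667 = 184.33 → 184 rows.

Cast on 136 stitches and work 184 rows.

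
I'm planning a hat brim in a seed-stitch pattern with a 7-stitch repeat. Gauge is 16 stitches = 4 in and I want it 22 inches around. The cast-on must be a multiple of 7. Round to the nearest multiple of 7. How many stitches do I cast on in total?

91 stitches.

16 / 4 = 4 sts per inch.
22 × 4 = 88.00 sts.
Nearest multiple of 7: 91.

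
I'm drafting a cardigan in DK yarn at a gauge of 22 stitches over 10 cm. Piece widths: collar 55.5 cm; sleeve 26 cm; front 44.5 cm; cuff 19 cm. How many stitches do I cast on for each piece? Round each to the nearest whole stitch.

collar 122; sleeve 57; front 98; cuff 42.

Rate = 22/10 = 2.2 sts per cm.
collar: 55.5 × 2.2 = 122.10 → 122.
sleeve: 26 × 2.2 = 57.20 → 57.
front: 44.5 × 2.2 = 97.90 → 98.
cuff: 19 × 2.2 = 41.80 → 42.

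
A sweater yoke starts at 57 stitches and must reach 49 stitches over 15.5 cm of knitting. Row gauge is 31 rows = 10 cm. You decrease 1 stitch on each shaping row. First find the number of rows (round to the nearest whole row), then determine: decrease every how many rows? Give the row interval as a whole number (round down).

Rows = 15.5 × 3.1 = 48.0 → 48 rows.
Stitches to remove: 8 → 8 shaping rows (at 1 st each).
48 / 8 = 6.00 → every 6 rows.

Decrease every 6th row.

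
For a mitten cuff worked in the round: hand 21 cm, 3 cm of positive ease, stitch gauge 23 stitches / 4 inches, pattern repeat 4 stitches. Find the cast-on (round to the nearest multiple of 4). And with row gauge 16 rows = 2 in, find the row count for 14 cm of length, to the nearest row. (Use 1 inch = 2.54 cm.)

Cast on 56 stitches; work 44 rows.

Finished = 21 + 3 = 24 cm.
24 cm × 1/2.54 = 9.45 inches.
23/4 = 5.75 sts per in; 9.45 × 5.75 = 54.33 sts.
Nearest multiple of 4 → 56.
14 cm = 5.51 inches; × 8 = 44.09 → 44 rows.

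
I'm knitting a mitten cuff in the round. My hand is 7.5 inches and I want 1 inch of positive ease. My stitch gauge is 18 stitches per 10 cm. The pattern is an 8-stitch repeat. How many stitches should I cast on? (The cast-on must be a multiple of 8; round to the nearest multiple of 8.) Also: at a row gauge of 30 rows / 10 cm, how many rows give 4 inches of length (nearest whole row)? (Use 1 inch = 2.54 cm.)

Cast on 40 stitches; work 30 rows.

Finished = 7.5 + 1 = 8.5 inches.
8.5 inches × 2.54 = 21.59 cm.
18/10 = 1.8 sts per cm; 21.59 × 1.8 = 38.86 sts.
Nearest multiple of 8 → 40.
4 inches = 10.16 cm; × 3 = 30.48 → 30 rows.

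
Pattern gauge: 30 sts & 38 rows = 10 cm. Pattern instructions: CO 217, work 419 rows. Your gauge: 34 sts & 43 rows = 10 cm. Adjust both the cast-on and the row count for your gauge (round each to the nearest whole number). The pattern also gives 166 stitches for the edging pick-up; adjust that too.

Stitches: 217 × 34/30 = 245.93 → 246.
Rows: 419 × 43/38 = 474.13 → 474.
edging pick-up: 166 × 34/30 = 188.13 → 188.

Cast on 246 stitches; work 474 rows; edging pick-up 188 stitches.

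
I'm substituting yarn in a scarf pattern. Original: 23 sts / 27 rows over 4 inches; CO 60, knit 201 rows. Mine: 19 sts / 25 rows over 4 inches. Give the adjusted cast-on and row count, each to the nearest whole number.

Stitches: 60 × 19/23 = 49.57 → 50.
Rows: 201 × 25/27 = 186.11 → 186.

Cast on 50 stitches; work 186 rows.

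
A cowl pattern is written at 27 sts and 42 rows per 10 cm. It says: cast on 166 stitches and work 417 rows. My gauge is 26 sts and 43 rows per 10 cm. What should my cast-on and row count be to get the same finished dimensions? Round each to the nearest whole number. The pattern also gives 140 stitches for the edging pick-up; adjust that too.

Stitches: 166 × 26/27 = 159.85 → 160.
Rows: 417 × 43/42 = 426.93 → 427.
edging pick-up: 140 × 26/27 = 134.81 → 135.

Cast on 160 stitches; work 427 rows; edging pick-up 135 stitches.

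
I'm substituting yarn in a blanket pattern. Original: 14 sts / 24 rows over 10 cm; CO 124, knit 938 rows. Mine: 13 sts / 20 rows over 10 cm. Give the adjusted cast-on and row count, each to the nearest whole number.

Cast on 115 stitches; work 782 rows.

Stitches: 124 × 13/14 = 115.14 → 115.
Rows: 938 × 20/24 = 781.67 → 782.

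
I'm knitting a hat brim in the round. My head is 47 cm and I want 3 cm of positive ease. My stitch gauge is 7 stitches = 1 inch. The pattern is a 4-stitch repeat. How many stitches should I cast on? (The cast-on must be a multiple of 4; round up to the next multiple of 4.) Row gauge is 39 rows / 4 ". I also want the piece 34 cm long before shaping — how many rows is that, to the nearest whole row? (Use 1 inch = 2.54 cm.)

Finished = 47 + 3 = 50 cm.
50 cm × 1/2.54 = 19.69 inches.
7/1 = 7 sts per in; 19.69 × 7 = 137.80 sts.
Next multiple of 4 → 140.
34 cm = 13.39 inches; × 9.75 = 130.51 → 131 rows.

Cast on 140 stitches; work 131 rows.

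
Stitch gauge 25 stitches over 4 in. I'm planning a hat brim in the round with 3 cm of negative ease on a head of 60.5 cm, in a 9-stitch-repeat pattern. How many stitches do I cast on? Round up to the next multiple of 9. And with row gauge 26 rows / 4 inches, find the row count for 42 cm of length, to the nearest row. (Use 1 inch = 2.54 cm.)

Cast on 144 stitches; work 107 rows.

Finished = 60.5 − 3 = 57.5 cm.
57.5 cm × 1/2.54 = 22.64 inches.
25/4 = 6.25 sts per in; 22.64 × 6.25 = 141.49 sts.
Next multiple of 9 → 144.
42 cm = 16.54 inches; × 6.5 = 107.48 → 107 rows.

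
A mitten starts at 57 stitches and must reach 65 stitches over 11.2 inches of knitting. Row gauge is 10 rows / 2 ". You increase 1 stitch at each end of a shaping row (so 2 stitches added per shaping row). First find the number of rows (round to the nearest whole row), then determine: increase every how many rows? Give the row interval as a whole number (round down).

Rows = 11.2 × 5 = 56.0 → 56 rows.
Stitches to add: 8 → 4 shaping rows (at 2 st each).
56 / 4 = 14.00 → every 14 rows.

Increase every 14th row.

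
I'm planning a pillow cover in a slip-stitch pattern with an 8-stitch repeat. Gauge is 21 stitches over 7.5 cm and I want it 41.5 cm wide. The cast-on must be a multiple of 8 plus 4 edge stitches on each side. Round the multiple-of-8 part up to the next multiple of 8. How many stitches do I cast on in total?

120 stitches.

21 / 7.5 = 2.8 sts per cm.
41.5 × 2.8 = 116.20 sts.
Less 8 edge sts → 108.20 for the repeat.
Next multiple of 8: 112.
Add back 8 edge sts → 120.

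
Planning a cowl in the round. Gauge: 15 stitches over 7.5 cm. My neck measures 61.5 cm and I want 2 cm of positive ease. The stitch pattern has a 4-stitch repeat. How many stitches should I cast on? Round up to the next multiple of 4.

Finished = 61.5 + 2 = 63.5 cm.
15 / 7.5 = 2 sts/cm.
63.5 × 2 = 127.00 sts.
Next multiple of 4: 128.

128 stitches.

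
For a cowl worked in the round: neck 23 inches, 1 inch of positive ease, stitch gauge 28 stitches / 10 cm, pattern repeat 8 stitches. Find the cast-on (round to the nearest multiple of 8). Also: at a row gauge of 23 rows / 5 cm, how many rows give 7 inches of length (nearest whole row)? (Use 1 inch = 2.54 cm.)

Cast on 168 stitches; work 82 rows.

Finished = 23 + 1 = 24 inches.
24 inches × 2.54 = 60.96 cm.
28/10 = 2.8 sts per cm; 60.96 × 2.8 = 170.69 sts.
Nearest multiple of 8 → 168.
7 inches = 17.78 cm; × 4.6 = 81.79 → 82 rows.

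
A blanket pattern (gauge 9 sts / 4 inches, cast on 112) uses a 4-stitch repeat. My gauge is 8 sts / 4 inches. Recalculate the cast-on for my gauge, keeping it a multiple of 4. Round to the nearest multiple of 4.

112 × 8 / 9 = 99.56.
Nearest multiple of 4: 100.

CO 100 sts.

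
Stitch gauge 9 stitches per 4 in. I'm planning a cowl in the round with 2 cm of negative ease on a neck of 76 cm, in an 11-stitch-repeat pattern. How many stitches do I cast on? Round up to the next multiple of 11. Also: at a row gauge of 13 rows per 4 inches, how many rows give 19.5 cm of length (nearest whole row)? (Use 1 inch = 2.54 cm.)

Finished = 76 − 2 = 74 cm.
74 cm × 1/2.54 = 29.13 inches.
9/4 = 2.25 sts per in; 29.13 × 2.25 = 65.55 sts.
Next multiple of 11 → 66.
19.5 cm = 7.68 inches; × 3.25 = 24.95 → 25 rows.

Cast on 66 stitches; work 25 rows.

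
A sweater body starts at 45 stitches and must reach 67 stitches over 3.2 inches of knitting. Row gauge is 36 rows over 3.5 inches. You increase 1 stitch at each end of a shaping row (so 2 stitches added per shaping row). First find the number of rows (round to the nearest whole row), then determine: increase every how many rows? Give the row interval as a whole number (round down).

Increase every 3rd row.

Rows = 3.2 × 10.286 = 32.9 → 33 rows.
Stitches to add: 22 → 11 shaping rows (at 2 st each).
33 / 11 = 3.00 → every 3 rows.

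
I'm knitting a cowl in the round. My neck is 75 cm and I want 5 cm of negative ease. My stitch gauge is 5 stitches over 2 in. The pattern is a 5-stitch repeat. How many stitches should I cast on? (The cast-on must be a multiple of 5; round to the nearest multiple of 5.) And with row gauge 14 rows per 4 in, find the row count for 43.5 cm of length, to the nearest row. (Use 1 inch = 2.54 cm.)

Cast on 70 stitches; work 60 rows.

Finished = 75 − 5 = 70 cm.
70 cm × 1/2.54 = 27.56 inches.
5/2 = 2.5 sts per in; 27.56 × 2.5 = 68.90 sts.
Nearest multiple of 5 → 70.
43.5 cm = 17.13 inches; × 3.5 = 59.94 → 60 rows.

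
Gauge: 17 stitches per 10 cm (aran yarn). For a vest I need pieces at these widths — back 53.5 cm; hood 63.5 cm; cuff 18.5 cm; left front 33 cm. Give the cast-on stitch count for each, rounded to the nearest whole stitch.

back 91; hood 108; cuff 31; left front 56.

Rate = 17/10 = 1.7 sts per cm.
back: 53.5 × 1.7 = 90.95 → 91.
hood: 63.5 × 1.7 = 107.95 → 108.
cuff: 18.5 × 1.7 = 31.45 → 31.
left front: 33 × 1.7 = 56.10 → 56.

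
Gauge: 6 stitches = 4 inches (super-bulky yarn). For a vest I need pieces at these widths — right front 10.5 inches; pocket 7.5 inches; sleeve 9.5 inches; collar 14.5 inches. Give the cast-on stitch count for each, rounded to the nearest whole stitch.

Rate = 6/4 = 1.5 sts per in.
right front: 10.5 × 1.5 = 15.75 → 16.
pocket: 7.5 × 1.5 = 11.25 → 11.
sleeve: 9.5 × 1.5 = 14.25 → 14.
collar: 14.5 × 1.5 = 21.75 → 22.

right front 16; pocket 11; sleeve 14; collar 22.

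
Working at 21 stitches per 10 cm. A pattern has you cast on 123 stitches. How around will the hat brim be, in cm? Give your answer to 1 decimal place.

21 stitches / 10 cm = 2.1 stitches per cm.
123 / 2.1 = 58.57 cm.

58.6 cm.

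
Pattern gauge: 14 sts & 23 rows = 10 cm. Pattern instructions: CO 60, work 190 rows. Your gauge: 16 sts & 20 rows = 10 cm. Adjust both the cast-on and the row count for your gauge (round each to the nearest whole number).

Stitches: 60 × 16/14 = 68.57 → 69.
Rows: 190 × 20/23 = 165.22 → 165.

Cast on 69 stitches; work 165 rows.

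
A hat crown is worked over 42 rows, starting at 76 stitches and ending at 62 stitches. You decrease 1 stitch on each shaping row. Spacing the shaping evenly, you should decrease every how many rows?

Decrease every 3rd row.

Stitches to remove: |62 − 76| = 14.
Shaping rows needed: 14 / 1 = 14.
42 rows / 14 = every 3 rows.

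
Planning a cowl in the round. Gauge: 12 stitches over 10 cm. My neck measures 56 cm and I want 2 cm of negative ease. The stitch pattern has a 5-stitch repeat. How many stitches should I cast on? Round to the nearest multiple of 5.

Finished = 56 − 2 = 54 cm.
12 / 10 = 1.2 sts/cm.
54 × 1.2 = 64.80 sts.
Nearest multiple of 5: 65.

65 stitches.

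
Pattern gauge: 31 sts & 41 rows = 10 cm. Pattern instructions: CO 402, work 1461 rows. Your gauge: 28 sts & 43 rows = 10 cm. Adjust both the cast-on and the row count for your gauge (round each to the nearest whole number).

Cast on 363 stitches; work 1532 rows.

Stitches: 402 × 28/31 = 363.10 → 363.
Rows: 1461 × 43/41 = 1532.27 → 1532.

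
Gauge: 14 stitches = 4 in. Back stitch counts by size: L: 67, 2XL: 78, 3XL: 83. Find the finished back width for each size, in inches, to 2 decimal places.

14/4 = 3.5 sts per in.
L: 67 / 3.5 = 19.143 → 19.14 in.
2XL: 78 / 3.5 = 22.286 → 22.29 in.
3XL: 83 / 3.5 = 23.714 → 23.71 in.

L 19.14 inches; 2XL 22.29 inches; 3XL 23.71 inches.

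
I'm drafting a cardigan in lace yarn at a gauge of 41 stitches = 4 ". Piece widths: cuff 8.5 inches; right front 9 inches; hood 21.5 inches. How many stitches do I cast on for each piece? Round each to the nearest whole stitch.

Rate = 41/4 = 10.25 sts per in.
cuff: 8.5 × 10.25 = 87.12 → 87.
right front: 9 × 10.25 = 92.25 → 92.
hood: 21.5 × 10.25 = 220.38 → 220.

cuff 87; right front 92; hood 220.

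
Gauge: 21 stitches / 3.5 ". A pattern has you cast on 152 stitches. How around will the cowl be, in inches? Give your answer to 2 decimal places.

21 stitches / 3.5 inch = 6 stitches per inch.
152 / 6 = 25.333 inches.

25.33 inches.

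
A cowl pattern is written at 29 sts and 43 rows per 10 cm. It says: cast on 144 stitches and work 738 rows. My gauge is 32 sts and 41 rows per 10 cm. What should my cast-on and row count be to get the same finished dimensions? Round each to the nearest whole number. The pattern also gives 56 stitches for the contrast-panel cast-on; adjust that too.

Cast on 159 stitches; work 704 rows; contrast-panel cast-on 62 stitches.

Stitches: 144 × 32/29 = 158.90 → 159.
Rows: 738 × 41/43 = 703.67 → 704.
contrast-panel cast-on: 56 × 32/29 = 61.79 → 62.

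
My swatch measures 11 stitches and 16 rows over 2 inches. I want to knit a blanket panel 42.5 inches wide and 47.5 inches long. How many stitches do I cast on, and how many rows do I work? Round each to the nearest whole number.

Cast on 234 stitches and work 380 rows.

Stitch gauge = 11/2 = 5.5 sts/in; 42.5 × 5.5 = 233.75 → 234 sts.
Row gauge = 16/2 = 8 rows/in; 47.5 × 8 = 380.00 → 380 rows.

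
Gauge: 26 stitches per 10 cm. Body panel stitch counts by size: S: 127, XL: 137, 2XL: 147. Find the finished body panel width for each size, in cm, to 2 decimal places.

26/10 = 2.6 sts per cm.
S: 127 / 2.6 = 48.846 → 48.85 cm.
XL: 137 / 2.6 = 52.692 → 52.69 cm.
2XL: 147 / 2.6 = 56.538 → 56.54 cm.

S 48.85 cm; XL 52.69 cm; 2XL 56.54 cm.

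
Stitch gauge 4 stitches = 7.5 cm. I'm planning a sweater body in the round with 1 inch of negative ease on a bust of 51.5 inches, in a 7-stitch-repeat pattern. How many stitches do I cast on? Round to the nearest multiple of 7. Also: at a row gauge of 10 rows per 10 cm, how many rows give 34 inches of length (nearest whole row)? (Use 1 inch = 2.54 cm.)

Finished = 51.5 − 1 = 50.5 inches.
50.5 inches × 2.54 = 128.27 cm.
4/7.5 = 0.533 sts per cm; 128.27 × 0.533 = 68.41 sts.
Nearest multiple of 7 → 70.
34 inches = 86.36 cm; × 1 = 86.36 → 86 rows.

Cast on 70 stitches; work 86 rows.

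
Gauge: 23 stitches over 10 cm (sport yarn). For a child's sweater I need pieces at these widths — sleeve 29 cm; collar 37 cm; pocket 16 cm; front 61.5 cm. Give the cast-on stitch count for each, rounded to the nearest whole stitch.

sleeve 67; collar 85; pocket 37; front 141.

Rate = 23/10 = 2.3 sts per cm.
sleeve: 29 × 2.3 = 66.70 → 67.
collar: 37 × 2.3 = 85.10 → 85.
pocket: 16 × 2.3 = 36.80 → 37.
front: 61.5 × 2.3 = 141.45 → 141.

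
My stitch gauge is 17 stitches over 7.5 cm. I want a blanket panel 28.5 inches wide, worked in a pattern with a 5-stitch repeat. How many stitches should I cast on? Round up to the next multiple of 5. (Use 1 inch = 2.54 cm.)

28.5 in = 28.5 × 2.54 = 72.39 cm.
17 / 7.5 = 2.267 sts/cm.
72.39 × 2.267 = 164.08 sts.
→ 165.

CO 165 sts.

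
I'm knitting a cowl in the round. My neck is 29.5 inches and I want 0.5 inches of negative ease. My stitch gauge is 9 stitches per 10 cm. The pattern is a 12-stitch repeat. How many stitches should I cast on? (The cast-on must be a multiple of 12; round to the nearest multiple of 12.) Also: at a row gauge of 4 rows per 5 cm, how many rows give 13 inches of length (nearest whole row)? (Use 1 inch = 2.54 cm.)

Finished = 29.5 − 0.5 = 29 inches.
29 inches × 2.54 = 73.66 cm.
9/10 = 0.9 sts per cm; 73.66 × 0.9 = 66.29 sts.
Nearest multiple of 12 → 72.
13 inches = 33.02 cm; × 0.8 = 26.42 → 26 rows.

Cast on 72 stitches; work 26 rows.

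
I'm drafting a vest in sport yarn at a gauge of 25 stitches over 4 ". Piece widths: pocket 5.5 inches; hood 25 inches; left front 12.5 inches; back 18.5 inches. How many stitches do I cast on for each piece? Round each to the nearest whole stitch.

pocket 34; hood 156; left front 78; back 116.

Rate = 25/4 = 6.25 sts per in.
pocket: 5.5 × 6.25 = 34.38 → 34.
hood: 25 × 6.25 = 156.25 → 156.
left front: 12.5 × 6.25 = 78.12 → 78.
back: 18.5 × 6.25 = 115.62 → 116.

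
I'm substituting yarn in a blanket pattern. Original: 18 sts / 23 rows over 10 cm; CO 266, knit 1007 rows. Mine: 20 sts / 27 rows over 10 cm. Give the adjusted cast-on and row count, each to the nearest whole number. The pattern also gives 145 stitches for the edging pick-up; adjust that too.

Cast on 296 stitches; work 1182 rows; edging pick-up 161 stitches.

Stitches: 266 × 20/18 = 295.56 → 296.
Rows: 1007 × 27/23 = 1182.13 → 1182.
edging pick-up: 145 × 20/18 = 161.11 → 161.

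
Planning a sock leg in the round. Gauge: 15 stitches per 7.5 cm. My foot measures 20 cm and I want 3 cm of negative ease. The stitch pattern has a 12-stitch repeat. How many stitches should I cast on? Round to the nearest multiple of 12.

Finished = 20 − 3 = 17 cm.
15 / 7.5 = 2 sts/cm.
17 × 2 = 34.00 sts.
Nearest multiple of 12: 36.

CO 36 sts.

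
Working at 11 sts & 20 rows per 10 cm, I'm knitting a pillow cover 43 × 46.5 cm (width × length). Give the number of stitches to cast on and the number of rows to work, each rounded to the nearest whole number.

Stitch gauge = 11/10 = 1.1 sts/cm; 43 × 1.1 = 47.30 → 47 sts.
Row gauge = 20/10 = 2 rows/cm; 46.5 × 2 = 93.00 → 93 rows.

Cast on 47 stitches and work 93 rows.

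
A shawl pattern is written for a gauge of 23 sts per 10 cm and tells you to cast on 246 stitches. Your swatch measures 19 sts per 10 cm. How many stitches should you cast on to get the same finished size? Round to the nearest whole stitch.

Scale factor = 19 / 23 = 0.826.
246 × 19 / 23 = 203.22 sts.
→ 203 sts.

203 stitches.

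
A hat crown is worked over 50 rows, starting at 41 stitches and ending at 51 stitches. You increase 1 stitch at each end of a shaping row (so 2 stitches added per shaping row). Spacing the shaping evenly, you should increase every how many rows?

Stitches to add: |51 − 41| = 10.
Shaping rows needed: 10 / 2 = 5.
50 rows / 5 = every 10 rows.

Increase every 10th row.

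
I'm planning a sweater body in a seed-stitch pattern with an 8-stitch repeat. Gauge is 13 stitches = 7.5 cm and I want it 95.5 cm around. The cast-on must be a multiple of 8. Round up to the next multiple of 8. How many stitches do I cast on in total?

CO 168 sts.

13 / 7.5 = 1.733 sts per cm.
95.5 × 1.733 = 165.53 sts.
Next multiple of 8: 168.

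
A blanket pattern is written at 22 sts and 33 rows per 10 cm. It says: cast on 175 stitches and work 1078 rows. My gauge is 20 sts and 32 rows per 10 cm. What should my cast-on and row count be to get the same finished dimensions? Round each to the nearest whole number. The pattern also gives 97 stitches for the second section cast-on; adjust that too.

Stitches: 175 × 20/22 = 159.09 → 159.
Rows: 1078 × 32/33 = 1045.33 → 1045.
second section cast-on: 97 × 20/22 = 88.18 → 88.

Cast on 159 stitches; work 1045 rows; second section cast-on 88 stitches.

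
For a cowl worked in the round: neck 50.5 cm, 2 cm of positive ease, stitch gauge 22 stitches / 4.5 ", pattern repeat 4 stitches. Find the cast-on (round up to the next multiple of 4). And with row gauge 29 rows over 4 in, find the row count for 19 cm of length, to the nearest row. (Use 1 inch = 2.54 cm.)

Finished = 50.5 + 2 = 52.5 cm.
52.5 cm × 1/2.54 = 20.67 inches.
22/4.5 = 4.889 sts per in; 20.67 × 4.889 = 101.05 sts.
Next multiple of 4 → 104.
19 cm = 7.48 inches; × 7.25 = 54.23 → 54 rows.

Cast on 104 stitches; work 54 rows.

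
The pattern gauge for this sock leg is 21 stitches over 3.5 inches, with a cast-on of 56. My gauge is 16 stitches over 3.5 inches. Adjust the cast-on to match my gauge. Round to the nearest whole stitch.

Scale factor = 16 / 21 = 0.762.
56 × 16 / 21 = 42.67 sts.
→ 43 sts.

43 stitches.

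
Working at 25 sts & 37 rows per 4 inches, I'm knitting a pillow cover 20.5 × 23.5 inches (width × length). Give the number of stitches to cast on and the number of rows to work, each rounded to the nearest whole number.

Cast on 128 stitches and work 217 rows.

Stitch gauge = 25/4 = 6.25 sts/in; 20.5 × 6.25 = 128.12 → 128 sts.
Row gauge = 37/4 = 9.25 rows/in; 23.5 × 9.25 = 217.38 → 217 rows.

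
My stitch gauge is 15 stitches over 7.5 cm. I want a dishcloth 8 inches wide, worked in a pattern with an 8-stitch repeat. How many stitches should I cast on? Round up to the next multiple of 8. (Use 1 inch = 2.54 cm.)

8 in = 8 × 2.54 = 20.32 cm.
15 / 7.5 = 2 sts/cm.
20.32 × 2 = 40.64 sts.
→ 48.

48 stitches.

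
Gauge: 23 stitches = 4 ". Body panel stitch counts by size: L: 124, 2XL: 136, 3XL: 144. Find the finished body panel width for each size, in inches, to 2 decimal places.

23/4 = 5.75 sts per in.
L: 124 / 5.75 = 21.565 → 21.57 in.
2XL: 136 / 5.75 = 23.652 → 23.65 in.
3XL: 144 / 5.75 = 25.043 → 25.04 in.

L 21.57 inches; 2XL 23.65 inches; 3XL 25.04 inches.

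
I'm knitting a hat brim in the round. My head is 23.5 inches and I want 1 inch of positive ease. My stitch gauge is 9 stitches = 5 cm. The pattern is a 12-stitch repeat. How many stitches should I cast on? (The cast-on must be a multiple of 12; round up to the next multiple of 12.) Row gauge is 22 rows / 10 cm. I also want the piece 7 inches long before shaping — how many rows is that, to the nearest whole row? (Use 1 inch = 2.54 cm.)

Finished = 23.5 + 1 = 24.5 inches.
24.5 inches × 2.54 = 62.23 cm.
9/5 = 1.8 sts per cm; 62.23 × 1.8 = 112.01 sts.
Next multiple of 12 → 120.
7 inches = 17.78 cm; × 2.2 = 39.12 → 39 rows.

Cast on 120 stitches; work 39 rows.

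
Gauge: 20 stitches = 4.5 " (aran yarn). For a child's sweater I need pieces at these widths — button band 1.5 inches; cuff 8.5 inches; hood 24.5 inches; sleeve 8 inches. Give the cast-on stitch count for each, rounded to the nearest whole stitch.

button band 7; cuff 38; hood 109; sleeve 36.

Rate = 20/4.5 = 4.444 sts per in.
button band: 1.5 × 4.444 = 6.67 → 7.
cuff: 8.5 × 4.444 = 37.78 → 38.
hood: 24.5 × 4.444 = 108.89 → 109.
sleeve: 8 × 4.444 = 35.56 → 36.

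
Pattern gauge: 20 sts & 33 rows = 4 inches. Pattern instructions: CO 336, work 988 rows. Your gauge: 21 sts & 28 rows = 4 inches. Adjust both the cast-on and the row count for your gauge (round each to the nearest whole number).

Stitches: 336 × 21/20 = 352.80 → 353.
Rows: 988 × 28/33 = 838.30 → 838.

Cast on 353 stitches; work 838 rows.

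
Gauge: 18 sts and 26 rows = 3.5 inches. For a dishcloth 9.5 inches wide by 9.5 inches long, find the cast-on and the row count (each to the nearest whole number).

Stitch gauge = 18/3.5 = 5.143 sts/in; 9.5 × 5.143 = 48.86 → 49 sts.
Row gauge = 26/3.5 = 7.429 rows/in; 9.5 × 7.429 = 70.57 → 71 rows.

Cast on 49 stitches and work 71 rows.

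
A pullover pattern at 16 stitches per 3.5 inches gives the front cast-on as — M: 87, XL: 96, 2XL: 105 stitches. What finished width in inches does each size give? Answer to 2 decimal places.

M 19.03 inches; XL 21.00 inches; 2XL 22.97 inches.

16/3.5 = 4.571 sts per in.
M: 87 / 4.571 = 19.031 → 19.03 in.
XL: 96 / 4.571 = 21.000 → 21.00 in.
2XL: 105 / 4.571 = 22.969 → 22.97 in.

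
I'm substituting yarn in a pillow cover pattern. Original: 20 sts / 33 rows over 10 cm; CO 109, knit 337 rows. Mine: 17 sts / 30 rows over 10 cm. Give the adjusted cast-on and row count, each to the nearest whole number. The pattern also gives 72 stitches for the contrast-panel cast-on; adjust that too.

Stitches: 109 × 17/20 = 92.65 → 93.
Rows: 337 × 30/33 = 306.36 → 306.
contrast-panel cast-on: 72 × 17/20 = 61.20 → 61.

Cast on 93 stitches; work 306 rows; contrast-panel cast-on 61 stitches.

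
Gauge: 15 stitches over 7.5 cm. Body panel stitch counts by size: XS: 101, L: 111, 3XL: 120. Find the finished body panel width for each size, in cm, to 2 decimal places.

XS 50.50 cm; L 55.50 cm; 3XL 60.00 cm.

15/7.5 = 2 sts per cm.
XS: 101 / 2 = 50.500 → 50.50 cm.
L: 111 / 2 = 55.500 → 55.50 cm.
3XL: 120 / 2 = 60.000 → 60.00 cm.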